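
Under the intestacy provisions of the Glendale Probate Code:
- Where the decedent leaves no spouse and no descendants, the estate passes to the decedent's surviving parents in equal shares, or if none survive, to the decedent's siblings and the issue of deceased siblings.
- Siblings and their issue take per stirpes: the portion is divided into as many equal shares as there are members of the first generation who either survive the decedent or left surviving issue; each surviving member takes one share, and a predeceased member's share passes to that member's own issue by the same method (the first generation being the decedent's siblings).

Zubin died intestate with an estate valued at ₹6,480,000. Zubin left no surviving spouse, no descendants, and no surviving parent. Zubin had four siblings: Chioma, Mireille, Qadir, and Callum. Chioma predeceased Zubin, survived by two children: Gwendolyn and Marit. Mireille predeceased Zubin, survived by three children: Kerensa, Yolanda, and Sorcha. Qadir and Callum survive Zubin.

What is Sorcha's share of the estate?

The entire ₹6,480,000 passes to the siblings and their issue.
That amount (₹6,480,000) is divided into 4 shares of ₹1,620,000: Qadir and Callum each take ₹1,620,000; Chioma's ₹1,620,000 share passes to Chioma's issue; Mireille's ₹1,620,000 share passes to Mireille's issue.
Chioma's share (₹1,620,000) is divided into 2 shares of ₹810,000: Gwendolyn and Marit each take ₹810,000.
Mireille's share (₹1,620,000) is divided into 3 shares of ₹540,000: Kerensa, Yolanda, and Sorcha each take ₹540,000.

Sorcha receives ₹540,000.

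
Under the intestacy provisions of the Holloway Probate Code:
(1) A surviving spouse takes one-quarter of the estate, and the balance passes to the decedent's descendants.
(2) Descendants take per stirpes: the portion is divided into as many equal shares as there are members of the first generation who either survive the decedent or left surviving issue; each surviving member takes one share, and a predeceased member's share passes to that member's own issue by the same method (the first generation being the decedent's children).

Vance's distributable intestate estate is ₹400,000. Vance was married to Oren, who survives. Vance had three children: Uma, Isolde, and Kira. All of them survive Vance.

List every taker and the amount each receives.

Oren: ₹100,000; Uma: ₹100,000; Isolde: ₹100,000; Kira: ₹100,000

Oren takes one-quarter of ₹400,000 = ₹100,000. The remaining ₹300,000 passes to the descendants.
The descendants' portion (₹300,000) is divided into 3 shares of ₹100,000: Uma, Isolde, and Kira each take ₹100,000.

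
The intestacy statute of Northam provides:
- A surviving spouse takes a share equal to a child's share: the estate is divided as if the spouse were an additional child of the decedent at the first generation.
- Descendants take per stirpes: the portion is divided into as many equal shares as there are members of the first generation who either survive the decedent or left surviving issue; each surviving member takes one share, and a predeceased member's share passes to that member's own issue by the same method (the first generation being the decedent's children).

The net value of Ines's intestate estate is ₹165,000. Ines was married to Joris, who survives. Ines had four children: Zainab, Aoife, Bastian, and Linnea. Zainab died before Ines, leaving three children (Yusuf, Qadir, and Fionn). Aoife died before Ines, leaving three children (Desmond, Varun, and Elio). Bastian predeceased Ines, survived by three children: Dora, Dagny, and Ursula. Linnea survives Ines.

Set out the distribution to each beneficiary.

The spouse counts as an additional share at the children's level, so there are 5 primary shares of ₹33,000. Joris takes one such share (₹33,000).
The children's combined portion (₹132,000) is divided into 4 shares of ₹33,000: Linnea takes ₹33,000; Zainab's ₹33,000 share passes to Zainab's issue; Aoife's ₹33,000 share passes to Aoife's issue; Bastian's ₹33,000 share passes to Bastian's issue.
Zainab's share (₹33,000) is divided into 3 shares of ₹11,000: Yusuf, Qadir, and Fionn each take ₹11,000.
Aoife's share (₹33,000) is divided into 3 shares of ₹11,000: Desmond, Varun, and Elio each take ₹11,000.
Bastian's share (₹33,000) is divided into 3 shares of ₹11,000: Dora, Dagny, and Ursula each take ₹11,000.

Joris: ₹33,000; Yusuf: ₹11,000; Qadir: ₹11,000; Fionn: ₹11,000; Desmond: ₹11,000; Varun: ₹11,000; Elio: ₹11,000; Dora: ₹11,000; Dagny: ₹11,000; Ursula: ₹11,000; Linnea: ₹33,000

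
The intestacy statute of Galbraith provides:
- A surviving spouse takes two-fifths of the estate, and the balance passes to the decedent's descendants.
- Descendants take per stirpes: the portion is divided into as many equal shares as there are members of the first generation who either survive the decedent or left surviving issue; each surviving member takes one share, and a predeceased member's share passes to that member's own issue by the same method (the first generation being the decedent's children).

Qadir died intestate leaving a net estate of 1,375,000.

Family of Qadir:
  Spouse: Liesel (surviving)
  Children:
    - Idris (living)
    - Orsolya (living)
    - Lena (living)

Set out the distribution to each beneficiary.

Liesel takes two-fifths of 1,375,000 = 550,000. The remaining 825,000 passes to the descendants.
The descendants' portion (825,000) is divided into 3 shares of 275,000: Idris, Orsolya, and Lena each take 275,000.

Liesel: 550,000; Idris: 275,000; Orsolya: 275,000; Lena: 275,000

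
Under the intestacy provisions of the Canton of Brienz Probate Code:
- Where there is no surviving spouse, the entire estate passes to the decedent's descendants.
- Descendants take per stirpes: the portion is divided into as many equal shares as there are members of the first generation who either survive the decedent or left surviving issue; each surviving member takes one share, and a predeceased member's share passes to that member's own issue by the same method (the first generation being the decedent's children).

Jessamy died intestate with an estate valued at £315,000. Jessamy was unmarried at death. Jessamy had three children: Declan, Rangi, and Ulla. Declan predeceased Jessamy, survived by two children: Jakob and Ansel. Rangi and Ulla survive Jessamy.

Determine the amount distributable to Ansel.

Ansel receives £52,500.

The entire £315,000 passes to the descendants.
That amount (£315,000) is divided into 3 shares of £105,000: Rangi and Ulla each take £105,000; Declan's £105,000 share passes to Declan's issue.
Declan's share (£105,000) is divided into 2 shares of £52,500: Jakob and Ansel each take £52,500.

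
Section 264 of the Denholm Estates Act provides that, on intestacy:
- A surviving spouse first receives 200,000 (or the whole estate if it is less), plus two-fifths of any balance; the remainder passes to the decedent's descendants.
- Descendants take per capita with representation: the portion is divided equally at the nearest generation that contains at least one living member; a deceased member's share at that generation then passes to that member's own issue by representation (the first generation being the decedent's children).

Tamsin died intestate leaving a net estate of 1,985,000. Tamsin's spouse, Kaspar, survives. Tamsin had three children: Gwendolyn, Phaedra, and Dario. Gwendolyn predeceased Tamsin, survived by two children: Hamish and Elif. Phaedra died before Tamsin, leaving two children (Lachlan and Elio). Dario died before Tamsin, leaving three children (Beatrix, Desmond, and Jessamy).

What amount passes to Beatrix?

Beatrix receives 153,000.

Kaspar first takes 200,000, leaving a balance of 1,785,000. Kaspar then takes two-fifths of the balance (714,000), for a total of 914,000. The remaining 1,071,000 passes to the descendants.
No child survives, so the initial division is made at the grandchildren's generation.
The descendants' portion (1,071,000) is divided into 7 shares of 153,000: Hamish, Elif, Lachlan, Elio, Beatrix, Desmond, and Jessamy each take 153,000.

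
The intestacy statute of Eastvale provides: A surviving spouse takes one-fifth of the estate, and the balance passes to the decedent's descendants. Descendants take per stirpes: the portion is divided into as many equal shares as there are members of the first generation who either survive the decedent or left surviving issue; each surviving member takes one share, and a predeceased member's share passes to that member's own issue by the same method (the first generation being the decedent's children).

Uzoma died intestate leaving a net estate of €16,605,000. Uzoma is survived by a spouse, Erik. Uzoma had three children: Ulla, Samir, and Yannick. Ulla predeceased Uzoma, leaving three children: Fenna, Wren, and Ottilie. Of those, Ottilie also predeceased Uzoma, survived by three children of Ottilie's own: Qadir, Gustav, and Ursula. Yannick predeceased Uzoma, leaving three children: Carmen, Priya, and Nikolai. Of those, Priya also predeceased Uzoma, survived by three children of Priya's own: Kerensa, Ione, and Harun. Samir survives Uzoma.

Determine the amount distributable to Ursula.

Erik takes one-fifth of €16,605,000 = €3,321,000. The remaining €13,284,000 passes to the descendants.
The descendants' portion (€13,284,000) is divided into 3 shares of €4,428,000: Samir takes €4,428,000; Ulla's €4,428,000 share passes to Ulla's issue; Yannick's €4,428,000 share passes to Yannick's issue.
Ulla's share (€4,428,000) is divided into 3 shares of €1,476,000: Fenna and Wren each take €1,476,000; Ottilie's €1,476,000 share passes to Ottilie's issue.
Ottilie's share (€1,476,000) is divided into 3 shares of €492,000: Qadir, Gustav, and Ursula each take €492,000.
Yannick's share (€4,428,000) is divided into 3 shares of €1,476,000: Carmen and Nikolai each take €1,476,000; Priya's €1,476,000 share passes to Priya's issue.
Priya's share (€1,476,000) is divided into 3 shares of €492,000: Kerensa, Ione, and Harun each take €492,000.

Ursula receives €492,000.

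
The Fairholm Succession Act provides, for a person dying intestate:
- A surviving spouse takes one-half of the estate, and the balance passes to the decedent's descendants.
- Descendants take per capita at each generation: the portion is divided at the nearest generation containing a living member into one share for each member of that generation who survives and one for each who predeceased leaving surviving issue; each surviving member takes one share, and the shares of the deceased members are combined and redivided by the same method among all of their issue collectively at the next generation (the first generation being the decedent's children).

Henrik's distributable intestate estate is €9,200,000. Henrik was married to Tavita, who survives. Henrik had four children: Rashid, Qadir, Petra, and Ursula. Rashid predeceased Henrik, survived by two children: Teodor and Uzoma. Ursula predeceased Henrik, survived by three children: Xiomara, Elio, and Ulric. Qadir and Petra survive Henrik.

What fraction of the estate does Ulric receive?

Tavita takes one-half of €9,200,000 = €4,600,000. The remaining €4,600,000 passes to the descendants.
The descendants' portion (€4,600,000) is divided at the children's generation into 4 shares of €1,150,000. Qadir and Petra each take €1,150,000. The 2 shares of the deceased (Rashid and Ursula) are combined into a pool of €2,300,000.
That pool (€2,300,000) is divided at the grandchildren's generation equally among Teodor, Uzoma, Xiomara, Elio, and Ulric: €460,000 each.

Ulric receives 1/20 of the estate.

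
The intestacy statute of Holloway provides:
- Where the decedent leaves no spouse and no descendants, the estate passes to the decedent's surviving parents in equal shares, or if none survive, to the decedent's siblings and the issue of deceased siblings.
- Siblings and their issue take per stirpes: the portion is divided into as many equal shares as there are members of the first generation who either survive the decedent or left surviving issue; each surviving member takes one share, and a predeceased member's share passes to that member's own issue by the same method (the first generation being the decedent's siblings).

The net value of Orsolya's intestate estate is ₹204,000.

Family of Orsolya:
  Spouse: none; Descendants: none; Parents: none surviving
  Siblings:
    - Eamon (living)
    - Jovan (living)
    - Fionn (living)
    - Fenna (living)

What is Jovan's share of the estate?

Jovan receives ₹51,000.

The entire ₹204,000 passes to the siblings and their issue.
That amount (₹204,000) is divided into 4 shares of ₹51,000: Eamon, Jovan, Fionn, and Fenna each take ₹51,000.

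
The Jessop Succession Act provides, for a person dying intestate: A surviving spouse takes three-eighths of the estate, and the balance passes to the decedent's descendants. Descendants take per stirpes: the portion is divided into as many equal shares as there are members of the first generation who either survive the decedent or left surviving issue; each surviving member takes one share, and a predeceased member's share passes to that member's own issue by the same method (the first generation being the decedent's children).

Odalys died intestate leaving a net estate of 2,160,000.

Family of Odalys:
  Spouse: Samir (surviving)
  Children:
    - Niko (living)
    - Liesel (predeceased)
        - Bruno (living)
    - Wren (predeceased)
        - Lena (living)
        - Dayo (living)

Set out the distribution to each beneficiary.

Samir: 810,000; Niko: 450,000; Bruno: 450,000; Lena: 225,000; Dayo: 225,000

Samir takes three-eighths of 2,160,000 = 810,000. The remaining 1,350,000 passes to the descendants.
The descendants' portion (1,350,000) is divided into 3 shares of 450,000: Niko takes 450,000; Liesel's 450,000 share passes to Liesel's issue; Wren's 450,000 share passes to Wren's issue.
Liesel's share (450,000) passes entirely to Bruno.
Wren's share (450,000) is divided into 2 shares of 225,000: Lena and Dayo each take 225,000.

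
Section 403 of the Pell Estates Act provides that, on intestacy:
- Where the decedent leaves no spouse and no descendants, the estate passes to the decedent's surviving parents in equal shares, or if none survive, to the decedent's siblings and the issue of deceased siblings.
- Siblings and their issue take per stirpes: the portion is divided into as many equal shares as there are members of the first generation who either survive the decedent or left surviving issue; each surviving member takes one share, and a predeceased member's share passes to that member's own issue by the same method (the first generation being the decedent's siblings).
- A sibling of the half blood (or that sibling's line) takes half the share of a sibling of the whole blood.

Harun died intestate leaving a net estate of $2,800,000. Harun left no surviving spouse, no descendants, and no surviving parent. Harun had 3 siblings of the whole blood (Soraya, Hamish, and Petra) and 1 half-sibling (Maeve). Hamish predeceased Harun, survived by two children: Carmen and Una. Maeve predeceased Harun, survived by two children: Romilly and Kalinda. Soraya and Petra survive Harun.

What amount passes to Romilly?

The entire $2,800,000 passes to the siblings and their issue.
Counting each half-blood sibling's line as half a unit, there are 7/2 units in $2,800,000, so one unit is $800,000. Whole-blood lines (Soraya, Hamish, and Petra) take $800,000 each; half-blood lines (Maeve) take $400,000 each.
Hamish's share ($800,000) is divided into 2 shares of $400,000: Carmen and Una each take $400,000.
Maeve's share ($400,000) is divided into 2 shares of $200,000: Romilly and Kalinda each take $200,000.

Romilly receives $200,000.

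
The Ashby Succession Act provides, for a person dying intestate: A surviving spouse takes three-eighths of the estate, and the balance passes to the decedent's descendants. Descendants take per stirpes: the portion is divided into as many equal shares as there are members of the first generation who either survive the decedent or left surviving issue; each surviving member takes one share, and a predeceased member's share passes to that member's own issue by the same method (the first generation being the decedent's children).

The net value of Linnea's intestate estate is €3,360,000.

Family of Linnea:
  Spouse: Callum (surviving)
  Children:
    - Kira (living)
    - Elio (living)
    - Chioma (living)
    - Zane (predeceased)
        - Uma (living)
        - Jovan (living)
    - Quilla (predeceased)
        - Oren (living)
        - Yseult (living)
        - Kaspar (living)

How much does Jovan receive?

Callum takes three-eighths of €3,360,000 = €1,260,000. The remaining €2,100,000 passes to the descendants.
The descendants' portion (€2,100,000) is divided into 5 shares of €420,000: Kira, Elio, and Chioma each take €420,000; Zane's €420,000 share passes to Zane's issue; Quilla's €420,000 share passes to Quilla's issue.
Zane's share (€420,000) is divided into 2 shares of €210,000: Uma and Jovan each take €210,000.
Quilla's share (€420,000) is divided into 3 shares of €140,000: Oren, Yseult, and Kaspar each take €140,000.

Jovan receives €210,000.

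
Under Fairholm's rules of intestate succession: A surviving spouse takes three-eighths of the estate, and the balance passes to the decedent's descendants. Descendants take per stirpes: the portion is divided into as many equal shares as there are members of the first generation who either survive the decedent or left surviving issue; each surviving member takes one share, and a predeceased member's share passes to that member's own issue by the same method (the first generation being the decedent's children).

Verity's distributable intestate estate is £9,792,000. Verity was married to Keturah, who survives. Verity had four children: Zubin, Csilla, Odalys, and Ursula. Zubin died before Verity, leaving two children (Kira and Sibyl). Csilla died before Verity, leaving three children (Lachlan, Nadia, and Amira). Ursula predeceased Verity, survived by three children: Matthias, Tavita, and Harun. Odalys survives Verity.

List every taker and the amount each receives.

Keturah takes three-eighths of £9,792,000 = £3,672,000. The remaining £6,120,000 passes to the descendants.
The descendants' portion (£6,120,000) is divided into 4 shares of £1,530,000: Odalys takes £1,530,000; Zubin's £1,530,000 share passes to Zubin's issue; Csilla's £1,530,000 share passes to Csilla's issue; Ursula's £1,530,000 share passes to Ursula's issue.
Zubin's share (£1,530,000) is divided into 2 shares of £765,000: Kira and Sibyl each take £765,000.
Csilla's share (£1,530,000) is divided into 3 shares of £510,000: Lachlan, Nadia, and Amira each take £510,000.
Ursula's share (£1,530,000) is divided into 3 shares of £510,000: Matthias, Tavita, and Harun each take £510,000.

Keturah: £3,672,000; Kira: £765,000; Sibyl: £765,000; Lachlan: £510,000; Nadia: £510,000; Amira: £510,000; Odalys: £1,530,000; Matthias: £510,000; Tavita: £510,000; Harun: £510,000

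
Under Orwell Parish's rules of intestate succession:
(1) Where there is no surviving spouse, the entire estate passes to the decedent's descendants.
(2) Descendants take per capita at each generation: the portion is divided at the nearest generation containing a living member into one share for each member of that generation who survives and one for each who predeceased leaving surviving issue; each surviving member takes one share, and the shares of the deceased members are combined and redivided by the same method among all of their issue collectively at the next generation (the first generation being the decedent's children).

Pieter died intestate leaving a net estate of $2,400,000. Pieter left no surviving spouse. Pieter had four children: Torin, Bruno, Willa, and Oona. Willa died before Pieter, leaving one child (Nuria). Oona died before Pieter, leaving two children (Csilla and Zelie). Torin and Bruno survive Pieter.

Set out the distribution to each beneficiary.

Torin: $600,000; Bruno: $600,000; Nuria: $400,000; Csilla: $400,000; Zelie: $400,000

The entire $2,400,000 passes to the descendants.
That amount ($2,400,000) is divided at the children's generation into 4 shares of $600,000. Torin and Bruno each take $600,000. The 2 shares of the deceased (Willa and Oona) are combined into a pool of $1,200,000.
That pool ($1,200,000) is divided at the grandchildren's generation equally among Nuria, Csilla, and Zelie: $400,000 each.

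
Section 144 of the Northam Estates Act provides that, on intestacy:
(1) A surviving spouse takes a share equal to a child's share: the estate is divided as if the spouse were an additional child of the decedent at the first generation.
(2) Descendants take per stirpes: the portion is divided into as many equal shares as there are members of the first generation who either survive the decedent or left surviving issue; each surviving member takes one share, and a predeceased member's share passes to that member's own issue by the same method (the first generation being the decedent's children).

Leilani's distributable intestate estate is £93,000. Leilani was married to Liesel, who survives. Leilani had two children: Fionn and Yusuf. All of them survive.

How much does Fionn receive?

The spouse counts as an additional share at the children's level, so there are 3 primary shares of £31,000. Liesel takes one such share (£31,000).
The children's combined portion (£62,000) is divided into 2 shares of £31,000: Fionn and Yusuf each take £31,000.

Fionn receives £31,000.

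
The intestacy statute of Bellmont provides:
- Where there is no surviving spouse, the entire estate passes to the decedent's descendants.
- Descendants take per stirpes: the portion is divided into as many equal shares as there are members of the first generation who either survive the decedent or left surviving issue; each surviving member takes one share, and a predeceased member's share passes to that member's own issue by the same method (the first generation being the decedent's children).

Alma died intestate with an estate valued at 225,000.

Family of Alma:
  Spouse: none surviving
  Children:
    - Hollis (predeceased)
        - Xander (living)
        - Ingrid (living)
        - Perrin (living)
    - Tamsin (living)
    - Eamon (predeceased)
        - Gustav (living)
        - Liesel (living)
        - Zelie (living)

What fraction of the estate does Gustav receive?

The entire 225,000 passes to the descendants.
That amount (225,000) is divided into 3 shares of 75,000: Tamsin takes 75,000; Hollis's 75,000 share passes to Hollis's issue; Eamon's 75,000 share passes to Eamon's issue.
Hollis's share (75,000) is divided into 3 shares of 25,000: Xander, Ingrid, and Perrin each take 25,000.
Eamon's share (75,000) is divided into 3 shares of 25,000: Gustav, Liesel, and Zelie each take 25,000.

Gustav receives 1/9 of the estate.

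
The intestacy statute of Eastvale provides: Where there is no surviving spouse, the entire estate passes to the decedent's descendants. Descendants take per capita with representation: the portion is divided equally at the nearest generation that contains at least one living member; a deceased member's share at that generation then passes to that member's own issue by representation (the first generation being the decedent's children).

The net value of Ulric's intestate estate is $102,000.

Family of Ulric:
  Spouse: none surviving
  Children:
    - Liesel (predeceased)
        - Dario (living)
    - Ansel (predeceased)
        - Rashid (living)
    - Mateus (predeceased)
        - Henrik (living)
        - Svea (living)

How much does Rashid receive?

Rashid receives $25,500.

The entire $102,000 passes to the descendants.
No child survives, so the initial division is made at the grandchildren's generation.
That amount ($102,000) is divided into 4 shares of $25,500: Dario, Rashid, Henrik, and Svea each take $25,500.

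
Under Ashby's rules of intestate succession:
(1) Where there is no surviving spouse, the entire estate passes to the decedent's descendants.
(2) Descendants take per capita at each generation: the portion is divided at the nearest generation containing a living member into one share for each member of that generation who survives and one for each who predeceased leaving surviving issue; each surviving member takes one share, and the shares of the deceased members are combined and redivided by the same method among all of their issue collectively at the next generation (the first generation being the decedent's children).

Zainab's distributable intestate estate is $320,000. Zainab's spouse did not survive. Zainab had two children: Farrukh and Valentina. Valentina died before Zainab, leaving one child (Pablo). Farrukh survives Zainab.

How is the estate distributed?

The entire $320,000 passes to the descendants.
That amount ($320,000) is divided at the children's generation into 2 shares of $160,000. Farrukh takes $160,000. The remaining share for the deceased Valentina ($160,000) is carried to the next generation.
That pool ($160,000) passes entirely to Pablo, the sole taker at the grandchildren's generation.

Farrukh: $160,000; Pablo: $160,000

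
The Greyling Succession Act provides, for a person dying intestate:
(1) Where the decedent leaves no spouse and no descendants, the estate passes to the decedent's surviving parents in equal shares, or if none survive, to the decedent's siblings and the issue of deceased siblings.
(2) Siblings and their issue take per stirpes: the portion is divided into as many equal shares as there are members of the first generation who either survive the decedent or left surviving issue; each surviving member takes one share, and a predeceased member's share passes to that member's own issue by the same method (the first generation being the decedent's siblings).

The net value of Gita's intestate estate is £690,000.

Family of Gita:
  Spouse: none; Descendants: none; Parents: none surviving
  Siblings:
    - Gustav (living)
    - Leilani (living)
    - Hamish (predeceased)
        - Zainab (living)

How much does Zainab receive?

The entire £690,000 passes to the siblings and their issue.
That amount (£690,000) is divided into 3 shares of £230,000: Gustav and Leilani each take £230,000; Hamish's £230,000 share passes to Hamish's issue.
Hamish's share (£230,000) passes entirely to Zainab.

Zainab receives £230,000.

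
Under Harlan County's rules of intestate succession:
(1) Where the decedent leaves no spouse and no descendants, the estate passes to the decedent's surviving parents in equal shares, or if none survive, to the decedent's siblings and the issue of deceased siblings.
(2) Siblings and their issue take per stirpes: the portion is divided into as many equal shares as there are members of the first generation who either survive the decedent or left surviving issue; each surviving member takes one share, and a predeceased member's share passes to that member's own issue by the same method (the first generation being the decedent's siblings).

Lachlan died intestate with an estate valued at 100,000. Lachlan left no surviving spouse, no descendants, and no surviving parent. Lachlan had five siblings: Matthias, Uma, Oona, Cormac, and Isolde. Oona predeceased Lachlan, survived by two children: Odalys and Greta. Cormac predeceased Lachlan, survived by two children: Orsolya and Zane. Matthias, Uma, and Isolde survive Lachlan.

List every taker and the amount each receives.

The entire 100,000 passes to the siblings and their issue.
That amount (100,000) is divided into 5 shares of 20,000: Matthias, Uma, and Isolde each take 20,000; Oona's 20,000 share passes to Oona's issue; Cormac's 20,000 share passes to Cormac's issue.
Oona's share (20,000) is divided into 2 shares of 10,000: Odalys and Greta each take 10,000.
Cormac's share (20,000) is divided into 2 shares of 10,000: Orsolya and Zane each take 10,000.

Matthias: 20,000; Uma: 20,000; Odalys: 10,000; Greta: 10,000; Orsolya: 10,000; Zane: 10,000; Isolde: 20,000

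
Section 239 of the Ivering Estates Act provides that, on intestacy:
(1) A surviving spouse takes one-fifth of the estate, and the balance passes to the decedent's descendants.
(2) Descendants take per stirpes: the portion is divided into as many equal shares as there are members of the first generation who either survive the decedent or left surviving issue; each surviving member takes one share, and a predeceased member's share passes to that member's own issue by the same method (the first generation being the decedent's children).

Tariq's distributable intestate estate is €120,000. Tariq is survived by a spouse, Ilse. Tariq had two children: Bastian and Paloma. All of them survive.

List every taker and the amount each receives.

Ilse takes one-fifth of €120,000 = €24,000. The remaining €96,000 passes to the descendants.
The descendants' portion (€96,000) is divided into 2 shares of €48,000: Bastian and Paloma each take €48,000.

Ilse: €24,000; Bastian: €48,000; Paloma: €48,000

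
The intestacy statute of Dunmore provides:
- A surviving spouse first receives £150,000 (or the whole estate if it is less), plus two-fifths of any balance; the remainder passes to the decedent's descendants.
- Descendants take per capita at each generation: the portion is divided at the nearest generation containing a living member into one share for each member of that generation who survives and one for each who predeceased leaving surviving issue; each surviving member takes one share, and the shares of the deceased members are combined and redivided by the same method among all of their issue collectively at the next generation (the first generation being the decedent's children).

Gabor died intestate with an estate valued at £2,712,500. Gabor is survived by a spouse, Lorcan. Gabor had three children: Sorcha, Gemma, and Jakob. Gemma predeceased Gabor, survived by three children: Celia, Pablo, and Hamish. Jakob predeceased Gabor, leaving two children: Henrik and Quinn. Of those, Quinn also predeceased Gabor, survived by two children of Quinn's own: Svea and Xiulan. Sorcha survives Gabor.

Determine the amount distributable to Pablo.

Lorcan first takes £150,000, leaving a balance of £2,562,500. Lorcan then takes two-fifths of the balance (£1,025,000), for a total of £1,175,000. The remaining £1,537,500 passes to the descendants.
The descendants' portion (£1,537,500) is divided at the children's generation into 3 shares of £512,500. Sorcha takes £512,500. The 2 shares of the deceased (Gemma and Jakob) are combined into a pool of £1,025,000.
That pool (£1,025,000) is divided at the grandchildren's generation into 5 shares of £205,000. Celia, Pablo, Hamish, and Henrik each take £205,000. The remaining share for the deceased Quinn (£205,000) is carried to the next generation.
That pool (£205,000) is divided at the great-grandchildren's generation equally among Svea and Xiulan: £102,500 each.

Pablo receives £205,000.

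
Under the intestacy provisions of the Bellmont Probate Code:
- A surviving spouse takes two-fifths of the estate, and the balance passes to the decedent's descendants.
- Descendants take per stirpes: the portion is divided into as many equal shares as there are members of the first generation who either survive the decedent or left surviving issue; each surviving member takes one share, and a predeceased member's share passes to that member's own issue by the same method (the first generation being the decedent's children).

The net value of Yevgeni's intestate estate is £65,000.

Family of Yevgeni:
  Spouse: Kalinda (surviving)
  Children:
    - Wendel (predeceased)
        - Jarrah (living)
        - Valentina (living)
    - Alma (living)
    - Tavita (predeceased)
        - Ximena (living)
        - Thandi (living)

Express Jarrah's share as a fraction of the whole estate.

Jarrah receives 1/10 of the estate.

Kalinda takes two-fifths of £65,000 = £26,000. The remaining £39,000 passes to the descendants.
The descendants' portion (£39,000) is divided into 3 shares of £13,000: Alma takes £13,000; Wendel's £13,000 share passes to Wendel's issue; Tavita's £13,000 share passes to Tavita's issue.
Wendel's share (£13,000) is divided into 2 shares of £6,500: Jarrah and Valentina each take £6,500.
Tavita's share (£13,000) is divided into 2 shares of £6,500: Ximena and Thandi each take £6,500.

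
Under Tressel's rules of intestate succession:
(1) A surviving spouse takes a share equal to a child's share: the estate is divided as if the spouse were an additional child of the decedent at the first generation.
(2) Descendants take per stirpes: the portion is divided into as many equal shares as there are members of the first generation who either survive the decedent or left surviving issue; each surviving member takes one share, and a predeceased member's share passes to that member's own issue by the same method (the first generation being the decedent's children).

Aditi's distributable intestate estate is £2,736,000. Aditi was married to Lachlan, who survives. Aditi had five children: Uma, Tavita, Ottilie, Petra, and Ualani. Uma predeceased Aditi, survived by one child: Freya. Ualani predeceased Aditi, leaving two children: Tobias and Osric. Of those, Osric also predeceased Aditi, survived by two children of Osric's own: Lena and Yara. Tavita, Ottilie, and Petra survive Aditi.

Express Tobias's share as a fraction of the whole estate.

The spouse counts as an additional share at the children's level, so there are 6 primary shares of £456,000. Lachlan takes one such share (£456,000).
The children's combined portion (£2,280,000) is divided into 5 shares of £456,000: Tavita, Ottilie, and Petra each take £456,000; Uma's £456,000 share passes to Uma's issue; Ualani's £456,000 share passes to Ualani's issue.
Uma's share (£456,000) passes entirely to Freya.
Ualani's share (£456,000) is divided into 2 shares of £228,000: Tobias takes £228,000; Osric's £228,000 share passes to Osric's issue.
Osric's share (£228,000) is divided into 2 shares of £114,000: Lena and Yara each take £114,000.

Tobias receives 1/12 of the estate.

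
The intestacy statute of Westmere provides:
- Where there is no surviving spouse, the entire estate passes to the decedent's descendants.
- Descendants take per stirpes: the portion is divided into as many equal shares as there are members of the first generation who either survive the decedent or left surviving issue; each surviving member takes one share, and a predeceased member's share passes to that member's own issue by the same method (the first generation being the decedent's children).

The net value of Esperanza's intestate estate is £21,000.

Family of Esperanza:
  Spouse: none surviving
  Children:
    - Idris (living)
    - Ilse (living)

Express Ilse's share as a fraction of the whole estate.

The entire £21,000 passes to the descendants.
That amount (£21,000) is divided into 2 shares of £10,500: Idris and Ilse each take £10,500.

Ilse receives 1/2 of the estate.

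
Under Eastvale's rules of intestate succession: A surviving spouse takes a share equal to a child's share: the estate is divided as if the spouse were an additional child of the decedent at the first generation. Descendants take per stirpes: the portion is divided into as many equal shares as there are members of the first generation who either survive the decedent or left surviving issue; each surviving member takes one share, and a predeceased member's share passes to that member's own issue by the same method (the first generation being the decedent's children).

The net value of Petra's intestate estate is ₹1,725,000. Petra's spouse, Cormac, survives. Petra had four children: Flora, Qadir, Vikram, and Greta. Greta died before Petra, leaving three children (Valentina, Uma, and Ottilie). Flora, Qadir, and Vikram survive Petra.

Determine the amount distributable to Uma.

Uma receives ₹115,000.

The spouse counts as an additional share at the children's level, so there are 5 primary shares of ₹345,000. Cormac takes one such share (₹345,000).
The children's combined portion (₹1,380,000) is divided into 4 shares of ₹345,000: Flora, Qadir, and Vikram each take ₹345,000; Greta's ₹345,000 share passes to Greta's issue.
Greta's share (₹345,000) is divided into 3 shares of ₹115,000: Valentina, Uma, and Ottilie each take ₹115,000.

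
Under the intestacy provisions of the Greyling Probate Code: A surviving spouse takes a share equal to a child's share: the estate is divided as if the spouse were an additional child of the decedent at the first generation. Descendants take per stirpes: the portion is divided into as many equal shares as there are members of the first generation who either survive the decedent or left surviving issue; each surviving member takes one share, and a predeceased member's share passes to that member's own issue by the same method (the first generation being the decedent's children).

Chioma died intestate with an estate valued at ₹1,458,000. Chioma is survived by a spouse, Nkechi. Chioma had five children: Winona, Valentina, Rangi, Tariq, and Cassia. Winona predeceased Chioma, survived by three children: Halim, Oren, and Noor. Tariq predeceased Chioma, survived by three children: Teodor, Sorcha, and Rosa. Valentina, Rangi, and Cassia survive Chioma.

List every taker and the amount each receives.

Nkechi: ₹243,000; Halim: ₹81,000; Oren: ₹81,000; Noor: ₹81,000; Valentina: ₹243,000; Rangi: ₹243,000; Teodor: ₹81,000; Sorcha: ₹81,000; Rosa: ₹81,000; Cassia: ₹243,000

The spouse counts as an additional share at the children's level, so there are 6 primary shares of ₹243,000. Nkechi takes one such share (₹243,000).
The children's combined portion (₹1,215,000) is divided into 5 shares of ₹243,000: Valentina, Rangi, and Cassia each take ₹243,000; Winona's ₹243,000 share passes to Winona's issue; Tariq's ₹243,000 share passes to Tariq's issue.
Winona's share (₹243,000) is divided into 3 shares of ₹81,000: Halim, Oren, and Noor each take ₹81,000.
Tariq's share (₹243,000) is divided into 3 shares of ₹81,000: Teodor, Sorcha, and Rosa each take ₹81,000.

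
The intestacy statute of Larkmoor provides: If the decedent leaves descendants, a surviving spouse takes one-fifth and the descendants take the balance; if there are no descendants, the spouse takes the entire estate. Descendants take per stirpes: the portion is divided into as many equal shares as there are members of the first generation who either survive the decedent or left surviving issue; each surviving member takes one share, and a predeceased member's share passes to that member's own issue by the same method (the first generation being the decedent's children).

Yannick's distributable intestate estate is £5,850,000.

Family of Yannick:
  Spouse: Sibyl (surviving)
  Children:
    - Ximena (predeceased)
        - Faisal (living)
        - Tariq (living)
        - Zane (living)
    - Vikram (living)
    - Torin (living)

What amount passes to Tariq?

Tariq receives £520,000.

Sibyl takes one-fifth of £5,850,000 = £1,170,000. The remaining £4,680,000 passes to the descendants.
The descendants' portion (£4,680,000) is divided into 3 shares of £1,560,000: Vikram and Torin each take £1,560,000; Ximena's £1,560,000 share passes to Ximena's issue.
Ximena's share (£1,560,000) is divided into 3 shares of £520,000: Faisal, Tariq, and Zane each take £520,000.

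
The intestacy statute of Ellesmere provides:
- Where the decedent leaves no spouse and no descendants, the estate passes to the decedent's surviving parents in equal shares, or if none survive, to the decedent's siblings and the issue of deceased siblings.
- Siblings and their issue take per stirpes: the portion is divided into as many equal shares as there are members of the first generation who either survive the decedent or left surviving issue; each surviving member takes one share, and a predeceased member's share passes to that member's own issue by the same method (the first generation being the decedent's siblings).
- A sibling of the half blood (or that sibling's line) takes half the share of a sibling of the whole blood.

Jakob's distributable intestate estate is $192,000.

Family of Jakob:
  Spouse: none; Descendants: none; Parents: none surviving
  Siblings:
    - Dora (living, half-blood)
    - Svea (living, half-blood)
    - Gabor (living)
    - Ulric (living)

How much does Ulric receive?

The entire $192,000 passes to the siblings and their issue.
Counting each half-blood sibling's line as half a unit, there are 3 units in $192,000, so one unit is $64,000. Whole-blood lines (Gabor and Ulric) take $64,000 each; half-blood lines (Dora and Svea) take $32,000 each.

Ulric receives $64,000.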